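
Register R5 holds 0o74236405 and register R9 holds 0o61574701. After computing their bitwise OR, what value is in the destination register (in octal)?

0o75776705

OR each oct digit independently (no carries):
  7|6=7, 4|1=5, 2|5=7, 3|7=7, 6|4=6, 4|7=7, 0|0=0, 5|1=5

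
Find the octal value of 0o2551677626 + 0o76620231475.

0o101372131323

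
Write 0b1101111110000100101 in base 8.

Group the bits in threes: 001 101 111 110 000 100 101 → 1576045.

0o1576045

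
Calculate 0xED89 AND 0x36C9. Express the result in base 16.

AND each hex digit independently (no carries):
  E&3=2, D&6=4, 8&C=8, 9&9=9

0x2489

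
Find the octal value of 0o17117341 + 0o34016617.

0o53136160

Add column by column in base 8, right to left:
  1+7 = 0 carry 1
  4+1+1 = 6
  3+6 = 1 carry 1
  7+6+1 = 6 carry 1
  1+1+1 = 3
  1+0 = 1
  7+4 = 3 carry 1
  1+3+1 = 5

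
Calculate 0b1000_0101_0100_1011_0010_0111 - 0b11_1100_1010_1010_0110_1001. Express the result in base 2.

Subtract column by column in base 2:
  1-1 → 0
  1-0 → 1
  1-0 → 1
  0-1 → 1 (borrow)
  0-0-1 → 1 (borrow)
  1-1-1 → 1 (borrow)
  0-1-1 → 0 (borrow)
  0-0-1 → 1 (borrow)
  1-0-1 → 0
  1-1 → 0
  0-0 → 0
  1-1 → 0
  0-0 → 0
  0-1 → 1 (borrow)
  1-0-1 → 0
  0-1 → 1 (borrow)
  1-0-1 → 0
  0-0 → 0
  1-1 → 0
  0-1 → 1 (borrow)
  0-1-1 → 0 (borrow)
  0-1-1 → 0 (borrow)
  0-0-1 → 1 (borrow)
  1-0-1 → 0

0b10010001010000010111110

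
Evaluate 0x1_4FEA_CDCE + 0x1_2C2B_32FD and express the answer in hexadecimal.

0x27C1600CB

Add column by column in base 16, right to left:
  E+D = B carry 1
  C+F+1 = C carry 1
  D+2+1 = 0 carry 1
  C+3+1 = 0 carry 1
  A+B+1 = 6 carry 1
  E+2+1 = 1 carry 1
  F+C+1 = C carry 1
  4+2+1 = 7
  1+1 = 2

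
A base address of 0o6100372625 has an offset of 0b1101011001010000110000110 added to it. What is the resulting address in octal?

0o6253513433

0b1101011001010000110000110 = 0o153120606 in octal.
Add column by column in base 8, right to left:
  5+6 = 3 carry 1
  2+0+1 = 3
  6+6 = 4 carry 1
  2+0+1 = 3
  7+2 = 1 carry 1
  3+1+1 = 5
  0+3 = 3
  0+5 = 5
  1+1 = 2
  6+0 = 6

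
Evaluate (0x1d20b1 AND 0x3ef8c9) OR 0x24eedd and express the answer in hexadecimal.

0x3ceedd

0x1d20b1 AND 0x3ef8c9 = 0x1c2081.
Then OR with 0x24eedd.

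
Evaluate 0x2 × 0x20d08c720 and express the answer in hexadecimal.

0x41a118e40

Multiply each base-16 digit by 2, carrying:
  0×2 = 0 → write 0
  2×2 = 4 → write 4
  7×2 = 14 → write e
  c×2 = 24 → write 8 carry 1
  8×2+1 = 17 → write 1 carry 1
  0×2+1 = 1 → write 1
  d×2 = 26 → write a carry 1
  0×2+1 = 1 → write 1
  2×2 = 4 → write 4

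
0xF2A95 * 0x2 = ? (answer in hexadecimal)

Multiply each base-16 digit by 2, carrying:
  5×2 = 10 → write A
  9×2 = 18 → write 2 carry 1
  A×2+1 = 21 → write 5 carry 1
  2×2+1 = 5 → write 5
  F×2 = 30 → write E carry 1
  remaining carry: 1

0x1E552A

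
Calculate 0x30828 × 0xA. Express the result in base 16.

0x1E5190

Multiply each base-16 digit by 10, carrying:
  8×10 = 80 → write 0 carry 5
  2×10+5 = 25 → write 9 carry 1
  8×10+1 = 81 → write 1 carry 5
  0×10+5 = 5 → write 5
  3×10 = 30 → write E carry 1
  remaining carry: 1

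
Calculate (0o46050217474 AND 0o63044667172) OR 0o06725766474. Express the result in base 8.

0o46765767474

0o46050217474 AND 0o63044667172 = 0o42040207070.
Then OR with 0o06725766474.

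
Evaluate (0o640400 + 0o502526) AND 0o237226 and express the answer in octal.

Add column by column in base 8, right to left:
  0+6 = 6
  0+2 = 2
  4+5 = 1 carry 1
  0+2+1 = 3
  4+0 = 4
  6+5 = 3 carry 1
  final carry 1
Sum = 0o1343126; now AND with 0o237226:
  1&0=0, 3&2=2, 4&3=0, 3&7=3, 1&2=0, 2&2=2, 6&6=6

0o203026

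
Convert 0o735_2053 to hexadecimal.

0x1DD42B

Each octal digit is 3 bits: 7=111 3=011 5=101 2=010 0=000 5=101 3=011.
Group the bits into nibbles: 0001 1101 1101 0100 0010 1011 → 1DD42B.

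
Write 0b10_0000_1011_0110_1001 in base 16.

Group the bits into nibbles: 0010 0000 1011 0110 1001 → 20B69.

0x20B69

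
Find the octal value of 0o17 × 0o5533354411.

Multiply each base-8 digit by 15, carrying:
  1×15 = 15 → write 7 carry 1
  1×15+1 = 16 → write 0 carry 2
  4×15+2 = 62 → write 6 carry 7
  4×15+7 = 67 → write 3 carry 8
  5×15+8 = 83 → write 3 carry 10
  3×15+10 = 55 → write 7 carry 6
  3×15+6 = 51 → write 3 carry 6
  3×15+6 = 51 → write 3 carry 6
  5×15+6 = 81 → write 1 carry 10
  5×15+10 = 85 → write 5 carry 10
  remaining carry: 12

0o125133733607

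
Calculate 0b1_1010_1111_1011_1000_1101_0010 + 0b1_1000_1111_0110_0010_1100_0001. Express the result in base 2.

0b11001111110001101110010011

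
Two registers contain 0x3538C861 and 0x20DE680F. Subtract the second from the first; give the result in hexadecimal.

0x145A6052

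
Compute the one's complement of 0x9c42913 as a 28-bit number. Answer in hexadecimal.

Each hex digit d becomes f−d:
  9→6, c→3, 4→b, 2→d, 9→6, 1→e, 3→c

0x63bd6ec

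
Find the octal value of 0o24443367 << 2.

2 bits is not a whole number of base-8 digits; in binary: 10100100100011011110111 << 2 = 1010010010001101111011100.

0o122215734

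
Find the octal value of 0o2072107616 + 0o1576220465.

0o3670330303

Add column by column in base 8, right to left:
  6+5 = 3 carry 1
  1+6+1 = 0 carry 1
  6+4+1 = 3 carry 1
  7+0+1 = 0 carry 1
  0+2+1 = 3
  1+2 = 3
  2+6 = 0 carry 1
  7+7+1 = 7 carry 1
  0+5+1 = 6
  2+1 = 3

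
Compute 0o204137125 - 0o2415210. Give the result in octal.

0o201521715

Subtract column by column in base 8:
  5-0 → 5
  2-1 → 1
  1-2 → 7 (borrow)
  7-5-1 → 1
  3-1 → 2
  1-4 → 5 (borrow)
  4-2-1 → 1
  0-0 → 0
  2-0 → 2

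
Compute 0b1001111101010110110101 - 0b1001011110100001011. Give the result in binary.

0b1000110001100010101010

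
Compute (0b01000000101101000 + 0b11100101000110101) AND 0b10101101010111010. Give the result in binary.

Add column by column in base 2, right to left:
  0+1 = 1
  0+0 = 0
  0+1 = 1
  1+0 = 1
  0+1 = 1
  1+1 = 0 carry 1
  1+0+1 = 0 carry 1
  0+0+1 = 1
  1+0 = 1
  0+1 = 1
  0+0 = 0
  0+1 = 1
  0+0 = 0
  0+0 = 0
  0+1 = 1
  1+1 = 0 carry 1
  0+1+1 = 0 carry 1
  final carry 1
Sum = 0b100100101110011101; now AND with 0b10101101010111010:
  100100101110011101
& 010101101010111010
= 000100101010011000

0b100101010011000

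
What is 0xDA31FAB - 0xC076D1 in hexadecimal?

Subtract column by column in base 16:
  B-1 → A
  A-D → D (borrow)
  F-6-1 → 8
  1-7 → A (borrow)
  3-0-1 → 2
  A-C → E (borrow)
  D-0-1 → C

0xCE2A8DA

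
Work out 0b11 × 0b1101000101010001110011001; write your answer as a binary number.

Multiply each base-2 digit by 3, carrying:
  1×3 = 3 → write 1 carry 1
  0×3+1 = 1 → write 1
  0×3 = 0 → write 0
  1×3 = 3 → write 1 carry 1
  1×3+1 = 4 → write 0 carry 2
  0×3+2 = 2 → write 0 carry 1
  0×3+1 = 1 → write 1
  1×3 = 3 → write 1 carry 1
  1×3+1 = 4 → write 0 carry 2
  1×3+2 = 5 → write 1 carry 2
  0×3+2 = 2 → write 0 carry 1
  0×3+1 = 1 → write 1
  0×3 = 0 → write 0
  1×3 = 3 → write 1 carry 1
  0×3+1 = 1 → write 1
  1×3 = 3 → write 1 carry 1
  0×3+1 = 1 → write 1
  1×3 = 3 → write 1 carry 1
  0×3+1 = 1 → write 1
  0×3 = 0 → write 0
  0×3 = 0 → write 0
  1×3 = 3 → write 1 carry 1
  0×3+1 = 1 → write 1
  1×3 = 3 → write 1 carry 1
  1×3+1 = 4 → write 0 carry 2
  remaining carry: 10

0b100111001111110101011001011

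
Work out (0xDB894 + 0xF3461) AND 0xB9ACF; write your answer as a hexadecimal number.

0x888C5

Add column by column in base 16, right to left:
  4+1 = 5
  9+6 = F
  8+4 = C
  B+3 = E
  D+F = C carry 1
  final carry 1
Sum = 0x1CECF5; now AND with 0xB9ACF:
  1&0=0, C&B=8, E&9=8, C&A=8, F&C=C, 5&F=5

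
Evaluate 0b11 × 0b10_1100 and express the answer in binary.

0b10000100

Multiply each base-2 digit by 3, carrying:
  0×3 = 0 → write 0
  0×3 = 0 → write 0
  1×3 = 3 → write 1 carry 1
  1×3+1 = 4 → write 0 carry 2
  0×3+2 = 2 → write 0 carry 1
  1×3+1 = 4 → write 0 carry 2
  remaining carry: 10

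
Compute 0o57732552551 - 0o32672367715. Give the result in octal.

0o25040162634

Subtract column by column in base 8:
  1-5 → 4 (borrow)
  5-1-1 → 3
  5-7 → 6 (borrow)
  2-7-1 → 2 (borrow)
  5-6-1 → 6 (borrow)
  5-3-1 → 1
  2-2 → 0
  3-7 → 4 (borrow)
  7-6-1 → 0
  7-2 → 5
  5-3 → 2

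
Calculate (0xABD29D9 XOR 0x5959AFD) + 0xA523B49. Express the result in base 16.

0x197AEE6D

First 0xABD29D9 XOR 0x5959AFD = 0xF28B324.
Add column by column in base 16, right to left:
  4+9 = D
  2+4 = 6
  3+B = E
  B+3 = E
  8+2 = A
  2+5 = 7
  F+A = 9 carry 1
  final carry 1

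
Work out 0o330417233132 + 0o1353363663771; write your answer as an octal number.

0o1704003117123

Add column by column in base 8, right to left:
  2+1 = 3
  3+7 = 2 carry 1
  1+7+1 = 1 carry 1
  3+3+1 = 7
  3+6 = 1 carry 1
  2+6+1 = 1 carry 1
  7+3+1 = 3 carry 1
  1+6+1 = 0 carry 1
  4+3+1 = 0 carry 1
  0+3+1 = 4
  3+5 = 0 carry 1
  3+3+1 = 7
  0+1 = 1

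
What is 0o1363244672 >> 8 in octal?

8 bits is not a whole number of base-8 digits; in binary: 1011110011010100100110111010 >> 8 = 10111100110101001001.

0o2746511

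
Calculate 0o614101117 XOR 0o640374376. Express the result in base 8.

0o054275261

XOR each oct digit independently (no carries):
  6^6=0, 1^4=5, 4^0=4, 1^3=2, 0^7=7, 1^4=5, 1^3=2, 1^7=6, 7^6=1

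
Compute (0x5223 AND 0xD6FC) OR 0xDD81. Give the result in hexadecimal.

0x5223 AND 0xD6FC = 0x5220.
Then OR with 0xDD81.

0xDFA1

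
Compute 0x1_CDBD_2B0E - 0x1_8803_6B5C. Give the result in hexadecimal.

0x45B9BFB2

Subtract column by column in base 16:
  E-C → 2
  0-5 → B (borrow)
  B-B-1 → F (borrow)
  2-6-1 → B (borrow)
  D-3-1 → 9
  B-0 → B
  D-8 → 5
  C-8 → 4
  1-1 → 0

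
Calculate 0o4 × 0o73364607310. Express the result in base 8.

Multiply each base-8 digit by 4, carrying:
  0×4 = 0 → write 0
  1×4 = 4 → write 4
  3×4 = 12 → write 4 carry 1
  7×4+1 = 29 → write 5 carry 3
  0×4+3 = 3 → write 3
  6×4 = 24 → write 0 carry 3
  4×4+3 = 19 → write 3 carry 2
  6×4+2 = 26 → write 2 carry 3
  3×4+3 = 15 → write 7 carry 1
  3×4+1 = 13 → write 5 carry 1
  7×4+1 = 29 → write 5 carry 3
  remaining carry: 3

0o355723035440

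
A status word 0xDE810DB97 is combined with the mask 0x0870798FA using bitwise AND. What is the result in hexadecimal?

AND each hex digit independently (no carries):
  D&0=0, E&8=8, 8&7=0, 1&0=0, 0&7=0, D&9=9, B&8=8, 9&F=9, 7&A=2

0x080009892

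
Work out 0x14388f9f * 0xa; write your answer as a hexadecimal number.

0xca359c36

Multiply each base-16 digit by 10, carrying:
  f×10 = 150 → write 6 carry 9
  9×10+9 = 99 → write 3 carry 6
  f×10+6 = 156 → write c carry 9
  8×10+9 = 89 → write 9 carry 5
  8×10+5 = 85 → write 5 carry 5
  3×10+5 = 35 → write 3 carry 2
  4×10+2 = 42 → write a carry 2
  1×10+2 = 12 → write c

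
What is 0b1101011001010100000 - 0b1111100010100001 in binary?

0b1011011100111111111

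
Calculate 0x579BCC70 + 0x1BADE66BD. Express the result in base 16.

Add column by column in base 16, right to left:
  0+D = D
  7+B = 2 carry 1
  C+6+1 = 3 carry 1
  C+6+1 = 3 carry 1
  B+E+1 = A carry 1
  9+D+1 = 7 carry 1
  7+A+1 = 2 carry 1
  5+B+1 = 1 carry 1
  0+1+1 = 2

0x2127A332D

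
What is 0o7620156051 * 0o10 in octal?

0o76201560510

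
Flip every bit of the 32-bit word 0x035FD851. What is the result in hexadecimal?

Each hex digit d becomes F−d:
  0→F, 3→C, 5→A, F→0, D→2, 8→7, 5→A, 1→E

0xFCA027AE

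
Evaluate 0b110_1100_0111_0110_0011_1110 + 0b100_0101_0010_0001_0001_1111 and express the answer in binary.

Add column by column in base 2, right to left:
  0+1 = 1
  1+1 = 0 carry 1
  1+1+1 = 1 carry 1
  1+1+1 = 1 carry 1
  1+1+1 = 1 carry 1
  1+0+1 = 0 carry 1
  0+0+1 = 1
  0+0 = 0
  0+1 = 1
  1+0 = 1
  1+0 = 1
  0+0 = 0
  1+0 = 1
  1+1 = 0 carry 1
  1+0+1 = 0 carry 1
  0+0+1 = 1
  0+1 = 1
  0+0 = 0
  1+1 = 0 carry 1
  1+0+1 = 0 carry 1
  0+0+1 = 1
  1+0 = 1
  1+1 = 0 carry 1
  final carry 1

0b101100011001011101011101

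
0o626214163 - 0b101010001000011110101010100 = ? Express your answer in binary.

0b1000101001101101100011111

0o626214163 = 0b110010110010001100001110011 in binary.
Subtract column by column in base 2:
  1-0 → 1
  1-0 → 1
  0-1 → 1 (borrow)
  0-0-1 → 1 (borrow)
  1-1-1 → 1 (borrow)
  1-0-1 → 0
  1-1 → 0
  0-0 → 0
  0-1 → 1 (borrow)
  0-0-1 → 1 (borrow)
  0-1-1 → 0 (borrow)
  1-1-1 → 1 (borrow)
  1-1-1 → 1 (borrow)
  0-1-1 → 0 (borrow)
  0-0-1 → 1 (borrow)
  0-0-1 → 1 (borrow)
  1-0-1 → 0
  0-0 → 0
  0-1 → 1 (borrow)
  1-0-1 → 0
  1-0 → 1
  0-0 → 0
  1-1 → 0
  0-0 → 0
  0-1 → 1 (borrow)
  1-0-1 → 0
  1-1 → 0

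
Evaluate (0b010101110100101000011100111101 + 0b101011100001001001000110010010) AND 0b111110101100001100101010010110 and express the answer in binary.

Add column by column in base 2, right to left:
  1+0 = 1
  0+1 = 1
  1+0 = 1
  1+0 = 1
  1+1 = 0 carry 1
  1+0+1 = 0 carry 1
  0+0+1 = 1
  0+1 = 1
  1+1 = 0 carry 1
  1+0+1 = 0 carry 1
  1+0+1 = 0 carry 1
  0+0+1 = 1
  0+1 = 1
  0+0 = 0
  0+0 = 0
  1+1 = 0 carry 1
  0+0+1 = 1
  1+0 = 1
  0+1 = 1
  0+0 = 0
  1+0 = 1
  0+0 = 0
  1+0 = 1
  1+1 = 0 carry 1
  1+1+1 = 1 carry 1
  0+1+1 = 0 carry 1
  1+0+1 = 0 carry 1
  0+1+1 = 0 carry 1
  1+0+1 = 0 carry 1
  0+1+1 = 0 carry 1
  final carry 1
Sum = 0b1000001010101110001100011001111; now AND with 0b111110101100001100101010010110:
  1000001010101110001100011001111
& 0111110101100001100101010010110
= 0000000000100000000100010000110

0b100000000100010000110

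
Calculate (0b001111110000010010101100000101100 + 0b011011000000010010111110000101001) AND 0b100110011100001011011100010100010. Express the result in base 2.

0b100010010000000001001000000000000

Add column by column in base 2, right to left:
  0+1 = 1
  0+0 = 0
  1+0 = 1
  1+1 = 0 carry 1
  0+0+1 = 1
  1+1 = 0 carry 1
  0+0+1 = 1
  0+0 = 0
  0+0 = 0
  0+0 = 0
  0+1 = 1
  1+1 = 0 carry 1
  1+1+1 = 1 carry 1
  0+1+1 = 0 carry 1
  1+1+1 = 1 carry 1
  0+0+1 = 1
  1+1 = 0 carry 1
  0+0+1 = 1
  0+0 = 0
  1+1 = 0 carry 1
  0+0+1 = 1
  0+0 = 0
  0+0 = 0
  0+0 = 0
  0+0 = 0
  1+0 = 1
  1+0 = 1
  1+1 = 0 carry 1
  1+1+1 = 1 carry 1
  1+0+1 = 0 carry 1
  1+1+1 = 1 carry 1
  0+1+1 = 0 carry 1
  final carry 1
Sum = 0b101010110000100101101010001010101; now AND with 0b100110011100001011011100010100010:
  101010110000100101101010001010101
& 100110011100001011011100010100010
= 100010010000000001001000000000000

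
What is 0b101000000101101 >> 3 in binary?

0b101000000101

Right shift by 3: drop the 3 least-significant bits.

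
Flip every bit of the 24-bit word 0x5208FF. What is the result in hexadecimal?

0xADF700

Each hex digit d becomes F−d:
  5→A, 2→D, 0→F, 8→7, F→0, F→0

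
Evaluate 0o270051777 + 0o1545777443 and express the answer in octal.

Add column by column in base 8, right to left:
  7+3 = 2 carry 1
  7+4+1 = 4 carry 1
  7+4+1 = 4 carry 1
  1+7+1 = 1 carry 1
  5+7+1 = 5 carry 1
  0+7+1 = 0 carry 1
  0+5+1 = 6
  7+4 = 3 carry 1
  2+5+1 = 0 carry 1
  0+1+1 = 2

0o2036051442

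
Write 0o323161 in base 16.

Each octal digit is 3 bits: 3=011 2=010 3=011 1=001 6=110 1=001.
Group the bits into nibbles: 0001 1010 0110 0111 0001 → 1A671.

0x1A671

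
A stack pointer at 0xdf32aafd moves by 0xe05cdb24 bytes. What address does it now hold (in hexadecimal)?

0x1bf8f8621

Add column by column in base 16, right to left:
  d+4 = 1 carry 1
  f+2+1 = 2 carry 1
  a+b+1 = 6 carry 1
  a+d+1 = 8 carry 1
  2+c+1 = f
  3+5 = 8
  f+0 = f
  d+e = b carry 1
  final carry 1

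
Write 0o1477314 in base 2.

Each octal digit is 3 bits: 1=001 4=100 7=111 7=111 3=011 1=001 4=100.

0b1100111111011001100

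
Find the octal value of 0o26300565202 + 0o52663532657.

0o101164320061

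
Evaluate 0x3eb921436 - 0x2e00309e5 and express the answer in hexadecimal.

0x10b8f0a51

Subtract column by column in base 16:
  6-5 → 1
  3-e → 5 (borrow)
  4-9-1 → a (borrow)
  1-0-1 → 0
  2-3 → f (borrow)
  9-0-1 → 8
  b-0 → b
  e-e → 0
  3-2 → 1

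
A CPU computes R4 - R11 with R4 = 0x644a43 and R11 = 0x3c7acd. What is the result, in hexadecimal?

Subtract column by column in base 16:
  3-d → 6 (borrow)
  4-c-1 → 7 (borrow)
  a-a-1 → f (borrow)
  4-7-1 → c (borrow)
  4-c-1 → 7 (borrow)
  6-3-1 → 2

0x27cf76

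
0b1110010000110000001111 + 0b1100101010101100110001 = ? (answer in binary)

Add column by column in base 2, right to left:
  1+1 = 0 carry 1
  1+0+1 = 0 carry 1
  1+0+1 = 0 carry 1
  1+0+1 = 0 carry 1
  0+1+1 = 0 carry 1
  0+1+1 = 0 carry 1
  0+0+1 = 1
  0+0 = 0
  0+1 = 1
  0+1 = 1
  1+0 = 1
  1+1 = 0 carry 1
  0+0+1 = 1
  0+1 = 1
  0+0 = 0
  0+1 = 1
  1+0 = 1
  0+1 = 1
  0+0 = 0
  1+0 = 1
  1+1 = 0 carry 1
  1+1+1 = 1 carry 1
  final carry 1

0b11010111011011101000000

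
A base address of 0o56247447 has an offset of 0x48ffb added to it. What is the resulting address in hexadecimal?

0o56247447 = 0xb94f27 in hexadecimal.
Add column by column in base 16, right to left:
  7+b = 2 carry 1
  2+f+1 = 2 carry 1
  f+f+1 = f carry 1
  4+8+1 = d
  9+4 = d
  b+0 = b

0xbddf22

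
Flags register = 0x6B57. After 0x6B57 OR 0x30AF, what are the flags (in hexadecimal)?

OR each hex digit independently (no carries):
  6|3=7, B|0=B, 5|A=F, 7|F=F

0x7BFF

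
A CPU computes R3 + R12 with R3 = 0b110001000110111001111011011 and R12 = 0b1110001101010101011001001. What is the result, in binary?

0b111111010100001111010100100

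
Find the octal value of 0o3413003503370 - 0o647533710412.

Subtract column by column in base 8:
  0-2 → 6 (borrow)
  7-1-1 → 5
  3-4 → 7 (borrow)
  3-0-1 → 2
  0-1 → 7 (borrow)
  5-7-1 → 5 (borrow)
  3-3-1 → 7 (borrow)
  0-3-1 → 4 (borrow)
  0-5-1 → 2 (borrow)
  3-7-1 → 3 (borrow)
  1-4-1 → 4 (borrow)
  4-6-1 → 5 (borrow)
  3-0-1 → 2

0o2543247572756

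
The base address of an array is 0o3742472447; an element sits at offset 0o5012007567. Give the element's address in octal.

0o10754502236

Add column by column in base 8, right to left:
  7+7 = 6 carry 1
  4+6+1 = 3 carry 1
  4+5+1 = 2 carry 1
  2+7+1 = 2 carry 1
  7+0+1 = 0 carry 1
  4+0+1 = 5
  2+2 = 4
  4+1 = 5
  7+0 = 7
  3+5 = 0 carry 1
  final carry 1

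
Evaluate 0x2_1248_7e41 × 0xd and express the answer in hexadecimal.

0x1aedae694d

Multiply each base-16 digit by 13, carrying:
  1×13 = 13 → write d
  4×13 = 52 → write 4 carry 3
  e×13+3 = 185 → write 9 carry 11
  7×13+11 = 102 → write 6 carry 6
  8×13+6 = 110 → write e carry 6
  4×13+6 = 58 → write a carry 3
  2×13+3 = 29 → write d carry 1
  1×13+1 = 14 → write e
  2×13 = 26 → write a carry 1
  remaining carry: 1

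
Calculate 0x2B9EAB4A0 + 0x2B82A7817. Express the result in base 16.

0x572152CB7

Add column by column in base 16, right to left:
  0+7 = 7
  A+1 = B
  4+8 = C
  B+7 = 2 carry 1
  A+A+1 = 5 carry 1
  E+2+1 = 1 carry 1
  9+8+1 = 2 carry 1
  B+B+1 = 7 carry 1
  2+2+1 = 5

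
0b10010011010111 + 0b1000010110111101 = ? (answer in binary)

Add column by column in base 2, right to left:
  1+1 = 0 carry 1
  1+0+1 = 0 carry 1
  1+1+1 = 1 carry 1
  0+1+1 = 0 carry 1
  1+1+1 = 1 carry 1
  0+1+1 = 0 carry 1
  1+0+1 = 0 carry 1
  1+1+1 = 1 carry 1
  0+1+1 = 0 carry 1
  0+0+1 = 1
  1+1 = 0 carry 1
  0+0+1 = 1
  0+0 = 0
  1+0 = 1
  0+0 = 0
  0+1 = 1

0b1010101010010100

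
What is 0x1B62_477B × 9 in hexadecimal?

0xF6748353

Multiply each base-16 digit by 9, carrying:
  B×9 = 99 → write 3 carry 6
  7×9+6 = 69 → write 5 carry 4
  7×9+4 = 67 → write 3 carry 4
  4×9+4 = 40 → write 8 carry 2
  2×9+2 = 20 → write 4 carry 1
  6×9+1 = 55 → write 7 carry 3
  B×9+3 = 102 → write 6 carry 6
  1×9+6 = 15 → write F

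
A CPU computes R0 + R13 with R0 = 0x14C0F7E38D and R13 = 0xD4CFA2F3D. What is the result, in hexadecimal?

0x220DF212CA

Add column by column in base 16, right to left:
  D+D = A carry 1
  8+3+1 = C
  3+F = 2 carry 1
  E+2+1 = 1 carry 1
  7+A+1 = 2 carry 1
  F+F+1 = F carry 1
  0+C+1 = D
  C+4 = 0 carry 1
  4+D+1 = 2 carry 1
  1+0+1 = 2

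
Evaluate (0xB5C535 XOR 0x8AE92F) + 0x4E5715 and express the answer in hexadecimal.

0x8D832F

First 0xB5C535 XOR 0x8AE92F = 0x3F2C1A.
Add column by column in base 16, right to left:
  A+5 = F
  1+1 = 2
  C+7 = 3 carry 1
  2+5+1 = 8
  F+E = D carry 1
  3+4+1 = 8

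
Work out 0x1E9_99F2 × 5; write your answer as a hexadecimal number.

0x99001BA

Multiply each base-16 digit by 5, carrying:
  2×5 = 10 → write A
  F×5 = 75 → write B carry 4
  9×5+4 = 49 → write 1 carry 3
  9×5+3 = 48 → write 0 carry 3
  9×5+3 = 48 → write 0 carry 3
  E×5+3 = 73 → write 9 carry 4
  1×5+4 = 9 → write 9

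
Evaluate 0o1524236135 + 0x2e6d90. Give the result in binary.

0b1101011111111010100111101101

0o1524236135 = 0b1101010100010011110001011101 in binary.
0x2e6d90 = 0b1011100110110110010000 in binary.
Add column by column in base 2, right to left:
  1+0 = 1
  0+0 = 0
  1+0 = 1
  1+0 = 1
  1+1 = 0 carry 1
  0+0+1 = 1
  1+0 = 1
  0+1 = 1
  0+1 = 1
  0+0 = 0
  1+1 = 0 carry 1
  1+1+1 = 1 carry 1
  1+0+1 = 0 carry 1
  1+1+1 = 1 carry 1
  0+1+1 = 0 carry 1
  0+0+1 = 1
  1+0 = 1
  0+1 = 1
  0+1 = 1
  0+1 = 1
  1+0 = 1
  0+1 = 1
  1+0 = 1
  0+0 = 0
  1+0 = 1
  0+0 = 0
  1+0 = 1
  1+0 = 1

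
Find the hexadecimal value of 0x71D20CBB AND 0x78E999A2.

AND each hex digit independently (no carries):
  7&7=7, 1&8=0, D&E=C, 2&9=0, 0&9=0, C&9=8, B&A=A, B&2=2

0x70C008A2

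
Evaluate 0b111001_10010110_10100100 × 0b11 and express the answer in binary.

0b101011001100001111101100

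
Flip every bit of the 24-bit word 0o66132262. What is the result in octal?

Each oct digit d becomes 7−d:
  6→1, 6→1, 1→6, 3→4, 2→5, 2→5, 6→1, 2→5

0o11645515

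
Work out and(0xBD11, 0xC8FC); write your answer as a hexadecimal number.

0x8810

AND each hex digit independently (no carries):
  B&C=8, D&8=8, 1&F=1, 1&C=0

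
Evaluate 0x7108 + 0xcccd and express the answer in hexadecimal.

Add column by column in base 16, right to left:
  8+d = 5 carry 1
  0+c+1 = d
  1+c = d
  7+c = 3 carry 1
  final carry 1

0x13dd5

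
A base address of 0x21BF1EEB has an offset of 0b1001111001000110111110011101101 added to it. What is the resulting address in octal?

0o16070515730

0x21BF1EEB = 0o4157617353 in octal.
0b1001111001000110111110011101101 = 0o11710676355 in octal.
Add column by column in base 8, right to left:
  3+5 = 0 carry 1
  5+5+1 = 3 carry 1
  3+3+1 = 7
  7+6 = 5 carry 1
  1+7+1 = 1 carry 1
  6+6+1 = 5 carry 1
  7+0+1 = 0 carry 1
  5+1+1 = 7
  1+7 = 0 carry 1
  4+1+1 = 6
  0+1 = 1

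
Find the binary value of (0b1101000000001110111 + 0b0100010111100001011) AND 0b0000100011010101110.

0b11010000010

Add column by column in base 2, right to left:
  1+1 = 0 carry 1
  1+1+1 = 1 carry 1
  1+0+1 = 0 carry 1
  0+1+1 = 0 carry 1
  1+0+1 = 0 carry 1
  1+0+1 = 0 carry 1
  1+0+1 = 0 carry 1
  0+0+1 = 1
  0+1 = 1
  0+1 = 1
  0+1 = 1
  0+1 = 1
  0+0 = 0
  0+1 = 1
  0+0 = 0
  1+0 = 1
  0+0 = 0
  1+1 = 0 carry 1
  1+0+1 = 0 carry 1
  final carry 1
Sum = 0b10001010111110000010; now AND with 0b0000100011010101110:
  10001010111110000010
& 00000100011010101110
= 00000000011010000010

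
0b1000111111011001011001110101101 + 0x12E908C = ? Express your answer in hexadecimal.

0x491B4439

0b1000111111011001011001110101101 = 0x47ECB3AD in hexadecimal.
Add column by column in base 16, right to left:
  D+C = 9 carry 1
  A+8+1 = 3 carry 1
  3+0+1 = 4
  B+9 = 4 carry 1
  C+E+1 = B carry 1
  E+2+1 = 1 carry 1
  7+1+1 = 9
  4+0 = 4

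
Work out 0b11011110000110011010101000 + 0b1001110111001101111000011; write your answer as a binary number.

Add column by column in base 2, right to left:
  0+1 = 1
  0+1 = 1
  0+0 = 0
  1+0 = 1
  0+0 = 0
  1+0 = 1
  0+1 = 1
  1+1 = 0 carry 1
  0+1+1 = 0 carry 1
  1+1+1 = 1 carry 1
  1+0+1 = 0 carry 1
  0+1+1 = 0 carry 1
  0+1+1 = 0 carry 1
  1+0+1 = 0 carry 1
  1+0+1 = 0 carry 1
  0+1+1 = 0 carry 1
  0+1+1 = 0 carry 1
  0+1+1 = 0 carry 1
  0+0+1 = 1
  1+1 = 0 carry 1
  1+1+1 = 1 carry 1
  1+1+1 = 1 carry 1
  1+0+1 = 0 carry 1
  0+0+1 = 1
  1+1 = 0 carry 1
  1+0+1 = 0 carry 1
  final carry 1

0b100101101000000001001101011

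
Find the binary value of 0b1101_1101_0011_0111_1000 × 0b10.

0b110111010011011110000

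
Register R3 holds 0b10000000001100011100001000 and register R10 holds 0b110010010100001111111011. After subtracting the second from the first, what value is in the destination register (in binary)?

0b1001101111000001100001101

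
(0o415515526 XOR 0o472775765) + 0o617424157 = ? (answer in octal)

First 0o415515526 XOR 0o472775765 = 0o067260243.
Add column by column in base 8, right to left:
  3+7 = 2 carry 1
  4+5+1 = 2 carry 1
  2+1+1 = 4
  0+4 = 4
  6+2 = 0 carry 1
  2+4+1 = 7
  7+7 = 6 carry 1
  6+1+1 = 0 carry 1
  0+6+1 = 7

0o706704422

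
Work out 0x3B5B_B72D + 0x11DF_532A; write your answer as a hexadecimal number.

Add column by column in base 16, right to left:
  D+A = 7 carry 1
  2+2+1 = 5
  7+3 = A
  B+5 = 0 carry 1
  B+F+1 = B carry 1
  5+D+1 = 3 carry 1
  B+1+1 = D
  3+1 = 4

0x4D3B0A57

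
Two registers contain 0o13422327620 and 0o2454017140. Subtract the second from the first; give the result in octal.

Subtract column by column in base 8:
  0-0 → 0
  2-4 → 6 (borrow)
  6-1-1 → 4
  7-7 → 0
  2-1 → 1
  3-0 → 3
  2-4 → 6 (borrow)
  2-5-1 → 4 (borrow)
  4-4-1 → 7 (borrow)
  3-2-1 → 0
  1-0 → 1

0o10746310460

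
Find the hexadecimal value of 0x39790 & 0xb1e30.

0x31610

AND each hex digit independently (no carries):
  3&b=3, 9&1=1, 7&e=6, 9&3=1, 0&0=0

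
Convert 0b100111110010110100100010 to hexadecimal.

Group the bits into nibbles: 1001 1111 0010 1101 0010 0010 → 9F2D22.

0x9F2D22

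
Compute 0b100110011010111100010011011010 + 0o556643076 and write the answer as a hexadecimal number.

0x2C270B18

0b100110011010111100010011011010 = 0x266BC4DA in hexadecimal.
0o556643076 = 0x5BB463E in hexadecimal.
Add column by column in base 16, right to left:
  A+E = 8 carry 1
  D+3+1 = 1 carry 1
  4+6+1 = B
  C+4 = 0 carry 1
  B+B+1 = 7 carry 1
  6+B+1 = 2 carry 1
  6+5+1 = C
  2+0 = 2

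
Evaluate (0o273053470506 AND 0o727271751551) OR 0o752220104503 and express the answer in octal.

0o773271554503

0o273053470506 AND 0o727271751551 = 0o223051450500.
Then OR with 0o752220104503.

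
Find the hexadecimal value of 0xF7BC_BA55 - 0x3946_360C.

0xBE768449

Subtract column by column in base 16:
  5-C → 9 (borrow)
  5-0-1 → 4
  A-6 → 4
  B-3 → 8
  C-6 → 6
  B-4 → 7
  7-9 → E (borrow)
  F-3-1 → B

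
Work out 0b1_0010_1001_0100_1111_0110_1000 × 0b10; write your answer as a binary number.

0b10010100101001111011010000

Multiply each base-2 digit by 2, carrying:
  0×2 = 0 → write 0
  0×2 = 0 → write 0
  0×2 = 0 → write 0
  1×2 = 2 → write 0 carry 1
  0×2+1 = 1 → write 1
  1×2 = 2 → write 0 carry 1
  1×2+1 = 3 → write 1 carry 1
  0×2+1 = 1 → write 1
  1×2 = 2 → write 0 carry 1
  1×2+1 = 3 → write 1 carry 1
  1×2+1 = 3 → write 1 carry 1
  1×2+1 = 3 → write 1 carry 1
  0×2+1 = 1 → write 1
  0×2 = 0 → write 0
  1×2 = 2 → write 0 carry 1
  0×2+1 = 1 → write 1
  1×2 = 2 → write 0 carry 1
  0×2+1 = 1 → write 1
  0×2 = 0 → write 0
  1×2 = 2 → write 0 carry 1
  0×2+1 = 1 → write 1
  1×2 = 2 → write 0 carry 1
  0×2+1 = 1 → write 1
  0×2 = 0 → write 0
  1×2 = 2 → write 0 carry 1
  remaining carry: 1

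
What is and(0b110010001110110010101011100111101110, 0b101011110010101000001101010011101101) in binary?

AND bit by bit (1 only where both bits are 1):
  110010001110110010101011100111101110
& 101011110010101000001101010011101101
= 100010000010100000001001000011101100

0b100010000010100000001001000011101100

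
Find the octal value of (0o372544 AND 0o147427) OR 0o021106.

0o372544 AND 0o147427 = 0o142404.
Then OR with 0o021106.

0o163506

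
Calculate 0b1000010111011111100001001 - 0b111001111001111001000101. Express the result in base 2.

Subtract column by column in base 2:
  1-1 → 0
  0-0 → 0
  0-1 → 1 (borrow)
  1-0-1 → 0
  0-0 → 0
  0-0 → 0
  0-1 → 1 (borrow)
  0-0-1 → 1 (borrow)
  1-0-1 → 0
  1-1 → 0
  1-1 → 0
  1-1 → 0
  1-1 → 0
  1-0 → 1
  0-0 → 0
  1-1 → 0
  1-1 → 0
  1-1 → 0
  0-1 → 1 (borrow)
  1-0-1 → 0
  0-0 → 0
  0-1 → 1 (borrow)
  0-1-1 → 0 (borrow)
  0-1-1 → 0 (borrow)
  1-0-1 → 0

0b1001000010000011000100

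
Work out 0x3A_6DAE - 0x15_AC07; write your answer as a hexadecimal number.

0x24C1A7

Subtract column by column in base 16:
  E-7 → 7
  A-0 → A
  D-C → 1
  6-A → C (borrow)
  A-5-1 → 4
  3-1 → 2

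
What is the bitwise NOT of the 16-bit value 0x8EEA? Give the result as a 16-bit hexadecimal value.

Each hex digit d becomes F−d:
  8→7, E→1, E→1, A→5

0x7115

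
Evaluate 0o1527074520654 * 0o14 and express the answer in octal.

0o24025327712020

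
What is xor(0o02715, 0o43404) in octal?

XOR each oct digit independently (no carries):
  0^4=4, 2^3=1, 7^4=3, 1^0=1, 5^4=1

0o41311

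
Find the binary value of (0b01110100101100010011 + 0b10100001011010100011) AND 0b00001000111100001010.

0b100000010

Add column by column in base 2, right to left:
  1+1 = 0 carry 1
  1+1+1 = 1 carry 1
  0+0+1 = 1
  0+0 = 0
  1+0 = 1
  0+1 = 1
  0+0 = 0
  0+1 = 1
  1+0 = 1
  1+1 = 0 carry 1
  0+1+1 = 0 carry 1
  1+0+1 = 0 carry 1
  0+1+1 = 0 carry 1
  0+0+1 = 1
  1+0 = 1
  0+0 = 0
  1+0 = 1
  1+1 = 0 carry 1
  1+0+1 = 0 carry 1
  0+1+1 = 0 carry 1
  final carry 1
Sum = 0b100010110000110110110; now AND with 0b00001000111100001010:
  100010110000110110110
& 000001000111100001010
= 000000000000100000010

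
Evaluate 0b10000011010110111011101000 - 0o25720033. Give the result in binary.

0b1101101011100111011001101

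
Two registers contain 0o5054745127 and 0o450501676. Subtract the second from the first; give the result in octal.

Subtract column by column in base 8:
  7-6 → 1
  2-7 → 3 (borrow)
  1-6-1 → 2 (borrow)
  5-1-1 → 3
  4-0 → 4
  7-5 → 2
  4-0 → 4
  5-5 → 0
  0-4 → 4 (borrow)
  5-0-1 → 4

0o4404243231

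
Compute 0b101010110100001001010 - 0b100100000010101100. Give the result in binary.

Subtract column by column in base 2:
  0-0 → 0
  1-0 → 1
  0-1 → 1 (borrow)
  1-1-1 → 1 (borrow)
  0-0-1 → 1 (borrow)
  0-1-1 → 0 (borrow)
  1-0-1 → 0
  0-1 → 1 (borrow)
  0-0-1 → 1 (borrow)
  0-0-1 → 1 (borrow)
  0-0-1 → 1 (borrow)
  1-0-1 → 0
  0-0 → 0
  1-0 → 1
  1-1 → 0
  0-0 → 0
  1-0 → 1
  0-1 → 1 (borrow)
  1-0-1 → 0
  0-0 → 0
  1-0 → 1

0b100110010011110011110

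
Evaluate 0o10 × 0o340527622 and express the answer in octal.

0o3405276220

Multiply each base-8 digit by 8, carrying:
  2×8 = 16 → write 0 carry 2
  2×8+2 = 18 → write 2 carry 2
  6×8+2 = 50 → write 2 carry 6
  7×8+6 = 62 → write 6 carry 7
  2×8+7 = 23 → write 7 carry 2
  5×8+2 = 42 → write 2 carry 5
  0×8+5 = 5 → write 5
  4×8 = 32 → write 0 carry 4
  3×8+4 = 28 → write 4 carry 3
  remaining carry: 3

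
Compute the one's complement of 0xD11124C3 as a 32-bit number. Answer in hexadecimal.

0x2EEEDB3C

Each hex digit d becomes F−d:
  D→2, 1→E, 1→E, 1→E, 2→D, 4→B, C→3, 3→C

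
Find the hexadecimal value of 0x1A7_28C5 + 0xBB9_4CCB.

Add column by column in base 16, right to left:
  5+B = 0 carry 1
  C+C+1 = 9 carry 1
  8+C+1 = 5 carry 1
  2+4+1 = 7
  7+9 = 0 carry 1
  A+B+1 = 6 carry 1
  1+B+1 = D

0xD607590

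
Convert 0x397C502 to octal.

0o345742402

Expand each hex digit to 4 bits: 3=0011 9=1001 7=0111 C=1100 5=0101 0=0000 2=0010.
Group the bits in threes: 011 100 101 111 100 010 100 000 010 → 345742402.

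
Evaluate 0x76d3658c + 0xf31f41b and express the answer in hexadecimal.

0x860559a7

Add column by column in base 16, right to left:
  c+b = 7 carry 1
  8+1+1 = a
  5+4 = 9
  6+f = 5 carry 1
  3+1+1 = 5
  d+3 = 0 carry 1
  6+f+1 = 6 carry 1
  7+0+1 = 8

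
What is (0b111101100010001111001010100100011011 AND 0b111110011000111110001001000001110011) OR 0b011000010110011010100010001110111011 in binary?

0b111101100010001111001010100100011011 AND 0b111110011000111110001001000001110011 = 0b111100000000001110001000000000010011.
Then OR with 0b011000010110011010100010001110111011.

0b111100010110011110101010001110111011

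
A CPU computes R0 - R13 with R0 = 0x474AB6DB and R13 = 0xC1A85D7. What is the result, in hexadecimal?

0x3B303104

Subtract column by column in base 16:
  B-7 → 4
  D-D → 0
  6-5 → 1
  B-8 → 3
  A-A → 0
  4-1 → 3
  7-C → B (borrow)
  4-0-1 → 3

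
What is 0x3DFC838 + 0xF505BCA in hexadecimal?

0x13302402

Add column by column in base 16, right to left:
  8+A = 2 carry 1
  3+C+1 = 0 carry 1
  8+B+1 = 4 carry 1
  C+5+1 = 2 carry 1
  F+0+1 = 0 carry 1
  D+5+1 = 3 carry 1
  3+F+1 = 3 carry 1
  final carry 1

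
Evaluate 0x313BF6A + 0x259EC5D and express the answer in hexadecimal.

0x56DABC7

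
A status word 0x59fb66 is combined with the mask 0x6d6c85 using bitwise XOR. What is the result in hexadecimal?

0x3497e3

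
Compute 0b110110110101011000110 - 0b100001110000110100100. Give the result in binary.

0b10101000100100100010

Subtract column by column in base 2:
  0-0 → 0
  1-0 → 1
  1-1 → 0
  0-0 → 0
  0-0 → 0
  0-1 → 1 (borrow)
  1-0-1 → 0
  1-1 → 0
  0-1 → 1 (borrow)
  1-0-1 → 0
  0-0 → 0
  1-0 → 1
  0-0 → 0
  1-1 → 0
  1-1 → 0
  0-1 → 1 (borrow)
  1-0-1 → 0
  1-0 → 1
  0-0 → 0
  1-0 → 1
  1-1 → 0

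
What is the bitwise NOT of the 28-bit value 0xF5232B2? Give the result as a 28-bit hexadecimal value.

Each hex digit d becomes F−d:
  F→0, 5→A, 2→D, 3→C, 2→D, B→4, 2→D

0x0ADCD4D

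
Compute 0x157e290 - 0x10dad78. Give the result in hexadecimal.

0x4a3518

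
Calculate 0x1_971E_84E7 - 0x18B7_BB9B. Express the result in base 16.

0x17E66C94C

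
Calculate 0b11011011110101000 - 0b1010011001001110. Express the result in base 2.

0b10001000101011010

Subtract column by column in base 2:
  0-0 → 0
  0-1 → 1 (borrow)
  0-1-1 → 0 (borrow)
  1-1-1 → 1 (borrow)
  0-0-1 → 1 (borrow)
  1-0-1 → 0
  0-1 → 1 (borrow)
  1-0-1 → 0
  1-0 → 1
  1-1 → 0
  1-1 → 0
  0-0 → 0
  1-0 → 1
  1-1 → 0
  0-0 → 0
  1-1 → 0
  1-0 → 1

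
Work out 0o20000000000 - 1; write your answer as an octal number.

0o17777777777

The trailing 10 digits are 0, so subtracting 1 borrows through: they become 7 and the next digit up decrements.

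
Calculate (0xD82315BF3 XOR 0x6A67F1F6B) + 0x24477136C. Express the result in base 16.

0xD68C55804

First 0xD82315BF3 XOR 0x6A67F1F6B = 0xB244E4498.
Add column by column in base 16, right to left:
  8+C = 4 carry 1
  9+6+1 = 0 carry 1
  4+3+1 = 8
  4+1 = 5
  E+7 = 5 carry 1
  4+7+1 = C
  4+4 = 8
  2+4 = 6
  B+2 = D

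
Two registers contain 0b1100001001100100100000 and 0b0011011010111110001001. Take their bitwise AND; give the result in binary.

0b0000001000100100000000

AND bit by bit (1 only where both bits are 1):
  1100001001100100100000
& 0011011010111110001001
= 0000001000100100000000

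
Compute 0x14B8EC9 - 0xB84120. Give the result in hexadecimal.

Subtract column by column in base 16:
  9-0 → 9
  C-2 → A
  E-1 → D
  8-4 → 4
  B-8 → 3
  4-B → 9 (borrow)
  1-0-1 → 0

0x934DA9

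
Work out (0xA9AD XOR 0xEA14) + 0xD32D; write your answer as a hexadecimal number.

0x116E6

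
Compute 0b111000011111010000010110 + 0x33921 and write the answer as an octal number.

0b111000011111010000010110 = 0o70372026 in octal.
0x33921 = 0o634441 in octal.
Add column by column in base 8, right to left:
  6+1 = 7
  2+4 = 6
  0+4 = 4
  2+4 = 6
  7+3 = 2 carry 1
  3+6+1 = 2 carry 1
  0+0+1 = 1
  7+0 = 7

0o71226467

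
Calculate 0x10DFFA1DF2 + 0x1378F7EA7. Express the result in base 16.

0x1217899C99

Add column by column in base 16, right to left:
  2+7 = 9
  F+A = 9 carry 1
  D+E+1 = C carry 1
  1+7+1 = 9
  A+F = 9 carry 1
  F+8+1 = 8 carry 1
  F+7+1 = 7 carry 1
  D+3+1 = 1 carry 1
  0+1+1 = 2
  1+0 = 1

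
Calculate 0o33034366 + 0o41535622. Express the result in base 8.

Add column by column in base 8, right to left:
  6+2 = 0 carry 1
  6+2+1 = 1 carry 1
  3+6+1 = 2 carry 1
  4+5+1 = 2 carry 1
  3+3+1 = 7
  0+5 = 5
  3+1 = 4
  3+4 = 7

0o74572210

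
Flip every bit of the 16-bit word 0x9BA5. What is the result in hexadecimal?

0x645A

Each hex digit d becomes F−d:
  9→6, B→4, A→5, 5→A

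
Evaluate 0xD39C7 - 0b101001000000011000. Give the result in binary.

0b10101010100110101111

0xD39C7 = 0b11010011100111000111 in binary.
Subtract column by column in base 2:
  1-0 → 1
  1-0 → 1
  1-0 → 1
  0-1 → 1 (borrow)
  0-1-1 → 0 (borrow)
  0-0-1 → 1 (borrow)
  1-0-1 → 0
  1-0 → 1
  1-0 → 1
  0-0 → 0
  0-0 → 0
  1-0 → 1
  1-1 → 0
  1-0 → 1
  0-0 → 0
  0-1 → 1 (borrow)
  1-0-1 → 0
  0-1 → 1 (borrow)
  1-0-1 → 0
  1-0 → 1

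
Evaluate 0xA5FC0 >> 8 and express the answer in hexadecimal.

0xA5F

Shifting right by 8 bits = 2 hex digits: drop the last 2.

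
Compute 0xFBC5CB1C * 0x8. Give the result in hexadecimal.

0x7DE2E58E0

Multiply each base-16 digit by 8, carrying:
  C×8 = 96 → write 0 carry 6
  1×8+6 = 14 → write E
  B×8 = 88 → write 8 carry 5
  C×8+5 = 101 → write 5 carry 6
  5×8+6 = 46 → write E carry 2
  C×8+2 = 98 → write 2 carry 6
  B×8+6 = 94 → write E carry 5
  F×8+5 = 125 → write D carry 7
  remaining carry: 7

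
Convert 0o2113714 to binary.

0b10001001011111001100

Each octal digit is 3 bits: 2=010 1=001 1=001 3=011 7=111 1=001 4=100.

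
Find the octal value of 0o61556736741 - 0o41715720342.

0o17641016377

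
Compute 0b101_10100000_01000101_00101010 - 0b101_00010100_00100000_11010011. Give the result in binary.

Subtract column by column in base 2:
  0-1 → 1 (borrow)
  1-1-1 → 1 (borrow)
  0-0-1 → 1 (borrow)
  1-0-1 → 0
  0-1 → 1 (borrow)
  1-0-1 → 0
  0-1 → 1 (borrow)
  0-1-1 → 0 (borrow)
  1-0-1 → 0
  0-0 → 0
  1-0 → 1
  0-0 → 0
  0-0 → 0
  0-1 → 1 (borrow)
  1-0-1 → 0
  0-0 → 0
  0-0 → 0
  0-0 → 0
  0-1 → 1 (borrow)
  0-0-1 → 1 (borrow)
  0-1-1 → 0 (borrow)
  1-0-1 → 0
  0-0 → 0
  1-0 → 1
  1-1 → 0
  0-0 → 0
  1-1 → 0

0b100011000010010001010111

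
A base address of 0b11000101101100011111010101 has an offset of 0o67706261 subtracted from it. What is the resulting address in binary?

0b10001101110011101100100100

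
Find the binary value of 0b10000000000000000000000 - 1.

The trailing 22 digits are 0, so subtracting 1 borrows through: they become 1 and the next digit up decrements.

0b1111111111111111111111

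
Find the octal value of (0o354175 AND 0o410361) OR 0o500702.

0o354175 AND 0o410361 = 0o010161.
Then OR with 0o500702.

0o510763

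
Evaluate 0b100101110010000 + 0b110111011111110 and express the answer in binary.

Add column by column in base 2, right to left:
  0+0 = 0
  0+1 = 1
  0+1 = 1
  0+1 = 1
  1+1 = 0 carry 1
  0+1+1 = 0 carry 1
  0+1+1 = 0 carry 1
  1+1+1 = 1 carry 1
  1+0+1 = 0 carry 1
  1+1+1 = 1 carry 1
  0+1+1 = 0 carry 1
  1+1+1 = 1 carry 1
  0+0+1 = 1
  0+1 = 1
  1+1 = 0 carry 1
  final carry 1

0b1011101010001110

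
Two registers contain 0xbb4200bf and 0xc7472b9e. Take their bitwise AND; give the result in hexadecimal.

AND each hex digit independently (no carries):
  b&c=8, b&7=3, 4&4=4, 2&7=2, 0&2=0, 0&b=0, b&9=9, f&e=e

0x8342009e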